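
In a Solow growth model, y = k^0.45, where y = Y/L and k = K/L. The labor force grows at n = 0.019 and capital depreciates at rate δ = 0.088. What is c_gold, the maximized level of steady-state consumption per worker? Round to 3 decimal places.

c_gold ≈ 1.781

Capital per worker breaks even when investment replaces (n + δ)·k; here n + δ = 0.107.
Golden rule sets MPK = n+δ: 0.45·k^(0.45−1) = 0.107, so k_gold = (0.45/0.107)^(1/0.55) ≈ 13.6218.
y_gold = 13.6218^0.45 ≈ 3.2390.
c_gold = y_gold − (n+δ)·k_gold = 3.2390 − 0.107·13.6218 ≈ 1.7814.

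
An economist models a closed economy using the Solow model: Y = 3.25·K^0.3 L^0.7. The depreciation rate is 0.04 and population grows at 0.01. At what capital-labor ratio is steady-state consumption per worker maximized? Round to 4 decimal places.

k_gold ≈ 69.6477

The effective depreciation rate is n + δ = 0.01 + 0.04 = 0.05.
At the golden rule the marginal product of capital equals n+δ: 0.3·3.25·k^(0.3−1) = 0.05. Solving, k_gold = (0.3·3.25/0.05)^(1/0.7) ≈ 69.6477.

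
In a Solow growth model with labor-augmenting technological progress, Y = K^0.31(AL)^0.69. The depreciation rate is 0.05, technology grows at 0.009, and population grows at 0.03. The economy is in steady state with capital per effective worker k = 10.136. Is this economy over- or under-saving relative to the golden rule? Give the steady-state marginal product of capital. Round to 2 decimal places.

Break-even investment rate: n + g + δ = 0.03 + 0.009 + 0.05 = 0.089.
MPK = 0.31·k^(0.31−1) = 0.31·10.136^(-0.69) ≈ 0.0627.
MPK < 0.089, so the economy is dynamically inefficient (over-saving).

over-saving; MPK ≈ 0.06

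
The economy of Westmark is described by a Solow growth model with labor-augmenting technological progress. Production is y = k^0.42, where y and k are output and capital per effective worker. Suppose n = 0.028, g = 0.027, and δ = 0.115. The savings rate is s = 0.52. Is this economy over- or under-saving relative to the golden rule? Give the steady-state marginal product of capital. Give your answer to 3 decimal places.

over-saving; MPK ≈ 0.137

Capital per effective worker breaks even when investment replaces (n + g + δ)·k; here n + g + δ = 0.17.
Steady-state k*: s·k^0.42 = 0.17·k gives k* = (0.52/0.17)^(1/0.58) ≈ 6.8733.
MPK = 0.42·6.8733^(-0.58) ≈ 0.1373.
MPK < n+g+δ = 0.17, so the economy is dynamically inefficient (over-saving).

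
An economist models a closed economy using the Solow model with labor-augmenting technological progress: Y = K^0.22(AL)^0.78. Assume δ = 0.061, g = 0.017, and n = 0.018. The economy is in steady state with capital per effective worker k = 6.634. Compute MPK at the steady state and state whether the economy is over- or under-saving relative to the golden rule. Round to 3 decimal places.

over-saving; MPK ≈ 0.050

The effective depreciation rate is n + g + δ = 0.018 + 0.017 + 0.061 = 0.096.
MPK = 0.22·k^(0.22−1) = 0.22·6.634^(-0.78) ≈ 0.0503.
MPK < 0.096, so the economy is dynamically inefficient (over-saving).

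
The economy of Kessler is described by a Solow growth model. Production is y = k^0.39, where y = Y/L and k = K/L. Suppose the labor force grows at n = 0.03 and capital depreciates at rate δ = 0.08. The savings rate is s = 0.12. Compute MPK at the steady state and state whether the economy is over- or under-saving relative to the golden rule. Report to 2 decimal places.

under-saving; MPK ≈ 0.36

The effective depreciation rate is n + δ = 0.03 + 0.08 = 0.11.
Steady-state k*: s·k^0.39 = 0.11·k gives k* = (0.12/0.11)^(1/0.61) ≈ 1.1533.
MPK = 0.39·1.1533^(-0.61) ≈ 0.3575.
MPK > n+δ = 0.11, so the economy is dynamically efficient (under-saving).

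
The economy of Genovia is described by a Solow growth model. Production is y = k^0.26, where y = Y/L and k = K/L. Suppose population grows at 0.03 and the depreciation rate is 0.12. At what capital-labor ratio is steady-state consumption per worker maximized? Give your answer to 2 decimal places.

n + δ = 0.03 + 0.12 = 0.15.
Setting f'(k) = n+δ gives 0.26·k^(0.26−1) = 0.15, hence k_gold = (0.26/0.15)^(1/0.74) ≈ 2.1029.

k_gold ≈ 2.10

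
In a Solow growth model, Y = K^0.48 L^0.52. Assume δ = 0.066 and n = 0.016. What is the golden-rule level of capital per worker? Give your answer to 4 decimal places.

k_gold ≈ 29.9104

Break-even investment rate: n + δ = 0.016 + 0.066 = 0.082.
Setting f'(k) = n+δ gives 0.48·k^(0.48−1) = 0.082, hence k_gold = (0.48/0.082)^(1/0.52) ≈ 29.9104.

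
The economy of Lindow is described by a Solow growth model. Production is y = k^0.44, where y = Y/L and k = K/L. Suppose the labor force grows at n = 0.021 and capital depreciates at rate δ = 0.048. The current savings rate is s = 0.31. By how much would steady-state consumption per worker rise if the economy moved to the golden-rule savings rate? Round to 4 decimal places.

Break-even investment rate: n + δ = 0.021 + 0.048 = 0.069.
Current steady state (s = 0.31): k* = (0.31/0.069)^(1/0.56) ≈ 14.6285, y* = 14.6285^0.44 ≈ 3.2560, c* = (1−0.31)·3.2560 ≈ 2.2467.
Golden rule sets MPK = n+δ: 0.44·k^(0.44−1) = 0.069, so k_gold = (0.44/0.069)^(1/0.56) ≈ 27.3396.
y_gold = 27.3396^0.44 ≈ 4.2873, c_gold = y_gold − 0.069·k_gold ≈ 2.4009.
Gain: Δc = 2.4009 − 2.2467 ≈ 0.1543.

Δc ≈ 0.1543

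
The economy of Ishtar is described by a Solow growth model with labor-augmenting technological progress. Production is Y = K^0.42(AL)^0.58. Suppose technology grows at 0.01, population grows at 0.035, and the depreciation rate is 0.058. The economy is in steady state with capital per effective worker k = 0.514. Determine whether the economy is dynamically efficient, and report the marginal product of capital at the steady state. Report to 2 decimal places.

The effective depreciation rate is n + g + δ = 0.035 + 0.01 + 0.058 = 0.103.
MPK = 0.42·k^(0.42−1) = 0.42·0.514^(-0.58) ≈ 0.6179.
MPK > 0.103, so the economy is dynamically efficient (under-saving).

dynamically efficient; MPK ≈ 0.62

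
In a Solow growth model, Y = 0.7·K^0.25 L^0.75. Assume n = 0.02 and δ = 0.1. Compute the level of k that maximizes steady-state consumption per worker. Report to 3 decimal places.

Capital per worker breaks even when investment replaces (n + δ)·k; here n + δ = 0.12.
Golden rule sets MPK = n+δ: 0.25·0.7·k^(0.25−1) = 0.12, so k_gold = (0.25·0.7/0.12)^(1/0.75) ≈ 1.6538.

k_gold ≈ 1.654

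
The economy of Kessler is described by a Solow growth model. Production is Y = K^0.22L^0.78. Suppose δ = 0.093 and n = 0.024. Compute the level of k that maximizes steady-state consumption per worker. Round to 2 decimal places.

Break-even investment rate: n + δ = 0.024 + 0.093 = 0.117.
At the golden rule the marginal product of capital equals n+δ: 0.22·k^(0.22−1) = 0.117. Solving, k_gold = (0.22/0.117)^(1/0.78) ≈ 2.2469.

k_gold ≈ 2.25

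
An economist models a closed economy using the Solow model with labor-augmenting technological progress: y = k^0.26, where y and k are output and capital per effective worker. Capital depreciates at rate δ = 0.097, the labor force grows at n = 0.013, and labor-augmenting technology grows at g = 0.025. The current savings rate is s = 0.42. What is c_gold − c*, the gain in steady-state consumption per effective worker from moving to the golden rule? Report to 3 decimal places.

The effective depreciation rate is n + g + δ = 0.013 + 0.025 + 0.097 = 0.135.
Current steady state (s = 0.42): k* = (0.42/0.135)^(1/0.74) ≈ 4.6356, y* = 4.6356^0.26 ≈ 1.4900, c* = (1−0.42)·1.4900 ≈ 0.8642.
At the golden rule the marginal product of capital equals n+g+δ: 0.26·k^(0.26−1) = 0.135. Solving, k_gold = (0.26/0.135)^(1/0.74) ≈ 2.4246.
y_gold = 2.4246^0.26 ≈ 1.2590, c_gold = y_gold − 0.135·k_gold ≈ 0.9316.
Gain: Δc = 0.9316 − 0.8642 ≈ 0.0674.

Δc ≈ 0.067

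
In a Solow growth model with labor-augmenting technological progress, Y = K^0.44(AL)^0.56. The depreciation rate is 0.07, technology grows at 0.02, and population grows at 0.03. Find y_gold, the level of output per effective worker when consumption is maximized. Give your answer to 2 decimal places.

y_gold ≈ 2.78

Capital per effective worker breaks even when investment replaces (n + g + δ)·k; here n + g + δ = 0.12.
Setting f'(k) = n+g+δ gives 0.44·k^(0.44−1) = 0.12, hence k_gold = (0.44/0.12)^(1/0.56) ≈ 10.1772.
Output: y_gold = k_gold^0.44 = 10.1772^0.44 ≈ 2.7756.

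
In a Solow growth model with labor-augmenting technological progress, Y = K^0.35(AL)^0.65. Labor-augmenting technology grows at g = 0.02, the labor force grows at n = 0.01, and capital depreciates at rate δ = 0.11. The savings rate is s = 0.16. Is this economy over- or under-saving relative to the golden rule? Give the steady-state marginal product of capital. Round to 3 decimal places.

under-saving; MPK ≈ 0.306

n + g + δ = 0.01 + 0.02 + 0.11 = 0.14.
Steady-state k*: s·k^0.35 = 0.14·k gives k* = (0.16/0.14)^(1/0.65) ≈ 1.2281.
MPK = 0.35·1.2281^(-0.65) ≈ 0.3063.
MPK > n+g+δ = 0.14, so the economy is dynamically efficient (under-saving).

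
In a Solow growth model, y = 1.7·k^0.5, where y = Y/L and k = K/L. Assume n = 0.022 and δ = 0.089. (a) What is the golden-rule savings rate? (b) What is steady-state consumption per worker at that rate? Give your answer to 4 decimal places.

Capital per worker breaks even when investment replaces (n + δ)·k; here n + δ = 0.111.
For Cobb-Douglas, s_gold equals capital's share: s_gold = 0.5.
Setting f'(k) = n+δ gives 0.5·1.7·k^(0.5−1) = 0.111, hence k_gold = (0.5·1.7/0.111)^(1/0.5) ≈ 58.6397.
y_gold = 1.7·58.6397^0.5 ≈ 13.0180; c_gold = (1−0.5)·y_gold ≈ 6.5090.

(a) s_gold = 0.5000; (b) c_gold ≈ 6.5090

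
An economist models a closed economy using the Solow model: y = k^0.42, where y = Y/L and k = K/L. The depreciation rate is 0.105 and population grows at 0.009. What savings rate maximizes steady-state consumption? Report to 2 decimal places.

s_gold = 0.42

n + δ = 0.009 + 0.105 = 0.114.
At the golden rule MPK = n+δ, and in any Cobb-Douglas steady state s = (n+δ)·k/y = MPK·k/y = capital's share 0.42.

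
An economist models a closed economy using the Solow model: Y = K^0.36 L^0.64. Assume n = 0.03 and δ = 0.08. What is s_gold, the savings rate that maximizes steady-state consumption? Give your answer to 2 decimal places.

s_gold = 0.36

n + δ = 0.03 + 0.08 = 0.11.
At the golden rule MPK = n+δ, and in any Cobb-Douglas steady state s = (n+δ)·k/y = MPK·k/y = capital's share 0.36.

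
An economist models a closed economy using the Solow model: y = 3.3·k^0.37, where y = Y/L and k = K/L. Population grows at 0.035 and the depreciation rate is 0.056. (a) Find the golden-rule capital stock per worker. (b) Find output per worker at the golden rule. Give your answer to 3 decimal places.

(a) k_gold ≈ 61.654; (b) y_gold ≈ 15.163

Capital per worker breaks even when investment replaces (n + δ)·k; here n + δ = 0.091.
Setting f'(k) = n+δ gives 0.37·3.3·k^(0.37−1) = 0.091, hence k_gold = (0.37·3.3/0.091)^(1/0.63) ≈ 61.6537.
y_gold = 3.3·61.6537^0.37 ≈ 15.1635.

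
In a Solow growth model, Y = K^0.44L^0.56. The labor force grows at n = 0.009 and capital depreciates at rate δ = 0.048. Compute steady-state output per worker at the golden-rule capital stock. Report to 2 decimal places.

n + δ = 0.009 + 0.048 = 0.057.
Maximizing c = f(k) − (n+δ)·k gives f'(k) = n+δ, i.e. 0.44·k^(0.44−1) = 0.057, so k_gold = (0.44/0.057)^(1/0.56) ≈ 38.4557.
Output: y_gold = k_gold^0.44 = 38.4557^0.44 ≈ 4.9818.

y_gold ≈ 4.98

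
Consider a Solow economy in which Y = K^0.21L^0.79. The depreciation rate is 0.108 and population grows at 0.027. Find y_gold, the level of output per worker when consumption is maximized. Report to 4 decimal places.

y_gold ≈ 1.1246

Break-even investment rate: n + δ = 0.027 + 0.108 = 0.135.
Setting f'(k) = n+δ gives 0.21·k^(0.21−1) = 0.135, hence k_gold = (0.21/0.135)^(1/0.79) ≈ 1.7494.
Output: y_gold = k_gold^0.21 = 1.7494^0.21 ≈ 1.1246.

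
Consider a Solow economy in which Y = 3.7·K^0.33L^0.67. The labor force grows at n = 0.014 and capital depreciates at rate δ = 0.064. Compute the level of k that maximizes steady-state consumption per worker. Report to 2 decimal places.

Capital per worker breaks even when investment replaces (n + δ)·k; here n + δ = 0.078.
At the golden rule the marginal product of capital equals n+δ: 0.33·3.7·k^(0.33−1) = 0.078. Solving, k_gold = (0.33·3.7/0.078)^(1/0.67) ≈ 60.6759.

k_gold ≈ 60.68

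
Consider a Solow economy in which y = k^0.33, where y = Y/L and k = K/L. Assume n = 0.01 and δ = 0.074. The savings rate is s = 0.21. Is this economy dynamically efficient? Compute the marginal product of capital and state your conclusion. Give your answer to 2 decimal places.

dynamically efficient; MPK ≈ 0.13

The effective depreciation rate is n + δ = 0.01 + 0.074 = 0.084.
Steady-state k*: s·k^0.33 = 0.084·k gives k* = (0.21/0.084)^(1/0.67) ≈ 3.9259.
MPK = 0.33·3.9259^(-0.67) ≈ 0.1320.
MPK > n+δ = 0.084, so the economy is dynamically efficient (under-saving).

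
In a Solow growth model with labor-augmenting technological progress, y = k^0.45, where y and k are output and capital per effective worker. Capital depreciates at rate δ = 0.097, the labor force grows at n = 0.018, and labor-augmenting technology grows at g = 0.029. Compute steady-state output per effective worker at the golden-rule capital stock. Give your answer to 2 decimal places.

Capital per effective worker breaks even when investment replaces (n + g + δ)·k; here n + g + δ = 0.144.
At the golden rule the marginal product of capital equals n+g+δ: 0.45·k^(0.45−1) = 0.144. Solving, k_gold = (0.45/0.144)^(1/0.55) ≈ 7.9383.
Output: y_gold = k_gold^0.45 = 7.9383^0.45 ≈ 2.5403.

y_gold ≈ 2.54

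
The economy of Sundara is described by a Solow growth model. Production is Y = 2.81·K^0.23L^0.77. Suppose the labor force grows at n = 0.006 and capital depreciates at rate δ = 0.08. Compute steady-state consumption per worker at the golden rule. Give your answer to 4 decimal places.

c_gold ≈ 3.9522

The effective depreciation rate is n + δ = 0.006 + 0.08 = 0.086.
Maximizing c = f(k) − (n+δ)·k gives f'(k) = n+δ, i.e. 0.23·2.81·k^(0.23−1) = 0.086, so k_gold = (0.23·2.81/0.086)^(1/0.77) ≈ 13.7271.
y_gold = 2.81·13.7271^0.23 ≈ 5.1327.
c_gold = y_gold − (n+δ)·k_gold = 5.1327 − 0.086·13.7271 ≈ 3.9522.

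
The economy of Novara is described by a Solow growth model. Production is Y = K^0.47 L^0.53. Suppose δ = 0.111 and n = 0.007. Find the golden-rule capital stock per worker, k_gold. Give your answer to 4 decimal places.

k_gold ≈ 13.5670

Break-even investment rate: n + δ = 0.007 + 0.111 = 0.118.
Golden rule sets MPK = n+δ: 0.47·k^(0.47−1) = 0.118, so k_gold = (0.47/0.118)^(1/0.53) ≈ 13.5670.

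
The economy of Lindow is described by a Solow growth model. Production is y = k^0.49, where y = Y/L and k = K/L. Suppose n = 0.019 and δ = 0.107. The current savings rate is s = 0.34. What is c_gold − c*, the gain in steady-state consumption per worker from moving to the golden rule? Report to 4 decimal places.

Δc ≈ 0.1675

The effective depreciation rate is n + δ = 0.019 + 0.107 = 0.126.
Current steady state (s = 0.34): k* = (0.34/0.126)^(1/0.51) ≈ 7.0034, y* = 7.0034^0.49 ≈ 2.5954, c* = (1−0.34)·2.5954 ≈ 1.7130.
Setting f'(k) = n+δ gives 0.49·k^(0.49−1) = 0.126, hence k_gold = (0.49/0.126)^(1/0.51) ≈ 14.3391.
y_gold = 14.3391^0.49 ≈ 3.6872, c_gold = y_gold − 0.126·k_gold ≈ 1.8805.
Gain: Δc = 1.8805 − 1.7130 ≈ 0.1675.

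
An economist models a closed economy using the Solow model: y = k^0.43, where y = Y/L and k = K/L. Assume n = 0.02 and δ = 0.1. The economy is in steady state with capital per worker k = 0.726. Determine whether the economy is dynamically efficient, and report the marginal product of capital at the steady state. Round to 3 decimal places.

dynamically efficient; MPK ≈ 0.516

Capital per worker breaks even when investment replaces (n + δ)·k; here n + δ = 0.12.
MPK = 0.43·k^(0.43−1) = 0.43·0.726^(-0.57) ≈ 0.5161.
MPK > 0.12, so the economy is dynamically efficient (under-saving).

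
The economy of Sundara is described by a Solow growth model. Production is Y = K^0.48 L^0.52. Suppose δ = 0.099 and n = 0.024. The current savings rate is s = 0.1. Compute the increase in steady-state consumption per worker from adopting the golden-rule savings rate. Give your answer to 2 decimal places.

Break-even investment rate: n + δ = 0.024 + 0.099 = 0.123.
Current steady state (s = 0.1): k* = (0.1/0.123)^(1/0.52) ≈ 0.6716, y* = 0.6716^0.48 ≈ 0.8261, c* = (1−0.1)·0.8261 ≈ 0.7435.
Golden rule sets MPK = n+δ: 0.48·k^(0.48−1) = 0.123, so k_gold = (0.48/0.123)^(1/0.52) ≈ 13.7147.
y_gold = 13.7147^0.48 ≈ 3.5144, c_gold = y_gold − 0.123·k_gold ≈ 1.8275.
Gain: Δc = 1.8275 − 0.7435 ≈ 1.0840.

Δc ≈ 1.08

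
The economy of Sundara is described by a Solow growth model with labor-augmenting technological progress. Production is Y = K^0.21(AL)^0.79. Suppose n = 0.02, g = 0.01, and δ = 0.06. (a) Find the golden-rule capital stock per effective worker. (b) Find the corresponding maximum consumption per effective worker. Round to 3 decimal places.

Break-even investment rate: n + g + δ = 0.02 + 0.01 + 0.06 = 0.09.
At the golden rule the marginal product of capital equals n+g+δ: 0.21·k^(0.21−1) = 0.09. Solving, k_gold = (0.21/0.09)^(1/0.79) ≈ 2.9228.
y_gold = 2.9228^0.21 ≈ 1.2526; c_gold = y_gold − 0.09·k_gold ≈ 0.9896.

(a) k_gold ≈ 2.923; (b) c_gold ≈ 0.990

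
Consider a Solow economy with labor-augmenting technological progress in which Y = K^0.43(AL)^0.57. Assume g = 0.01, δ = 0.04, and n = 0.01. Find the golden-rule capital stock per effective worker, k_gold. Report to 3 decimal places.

k_gold ≈ 31.663

Break-even investment rate: n + g + δ = 0.01 + 0.01 + 0.04 = 0.06.
Setting f'(k) = n+g+δ gives 0.43·k^(0.43−1) = 0.06, hence k_gold = (0.43/0.06)^(1/0.57) ≈ 31.6633.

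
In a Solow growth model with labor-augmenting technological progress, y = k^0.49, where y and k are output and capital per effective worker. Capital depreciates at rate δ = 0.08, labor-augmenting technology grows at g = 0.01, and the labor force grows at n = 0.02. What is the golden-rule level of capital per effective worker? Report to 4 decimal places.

n + g + δ = 0.02 + 0.01 + 0.08 = 0.11.
Setting f'(k) = n+g+δ gives 0.49·k^(0.49−1) = 0.11, hence k_gold = (0.49/0.11)^(1/0.51) ≈ 18.7139.

k_gold ≈ 18.7139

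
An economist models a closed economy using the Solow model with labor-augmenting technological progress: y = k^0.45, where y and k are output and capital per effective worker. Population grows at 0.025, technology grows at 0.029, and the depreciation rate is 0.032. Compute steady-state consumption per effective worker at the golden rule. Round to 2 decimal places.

Capital per effective worker breaks even when investment replaces (n + g + δ)·k; here n + g + δ = 0.086.
Maximizing c = f(k) − (n+g+δ)·k gives f'(k) = n+g+δ, i.e. 0.45·k^(0.45−1) = 0.086, so k_gold = (0.45/0.086)^(1/0.55) ≈ 20.2653.
y_gold = 20.2653^0.45 ≈ 3.8729.
c_gold = y_gold − (n+g+δ)·k_gold = 3.8729 − 0.086·20.2653 ≈ 2.1301.

c_gold ≈ 2.13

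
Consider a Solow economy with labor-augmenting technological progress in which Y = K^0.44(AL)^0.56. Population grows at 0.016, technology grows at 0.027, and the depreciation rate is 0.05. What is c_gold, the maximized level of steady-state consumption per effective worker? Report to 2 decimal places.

Break-even investment rate: n + g + δ = 0.016 + 0.027 + 0.05 = 0.093.
Maximizing c = f(k) − (n+g+δ)·k gives f'(k) = n+g+δ, i.e. 0.44·k^(0.44−1) = 0.093, so k_gold = (0.44/0.093)^(1/0.56) ≈ 16.0436.
y_gold = 16.0436^0.44 ≈ 3.3910.
c_gold = y_gold − (n+g+δ)·k_gold = 3.3910 − 0.093·16.0436 ≈ 1.8990.

c_gold ≈ 1.90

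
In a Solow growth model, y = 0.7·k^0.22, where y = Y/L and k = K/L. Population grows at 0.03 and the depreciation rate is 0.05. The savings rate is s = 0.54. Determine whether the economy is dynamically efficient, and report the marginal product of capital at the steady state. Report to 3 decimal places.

dynamically inefficient; MPK ≈ 0.033

Capital per worker breaks even when investment replaces (n + δ)·k; here n + δ = 0.08.
Steady-state k*: s·A·k^0.22 = 0.08·k gives k* = (0.54·0.7/0.08)^(1/0.78) ≈ 7.3218.
MPK = 0.22·0.7·7.3218^(-0.78) ≈ 0.0326.
MPK < n+δ = 0.08, so the economy is dynamically inefficient (over-saving).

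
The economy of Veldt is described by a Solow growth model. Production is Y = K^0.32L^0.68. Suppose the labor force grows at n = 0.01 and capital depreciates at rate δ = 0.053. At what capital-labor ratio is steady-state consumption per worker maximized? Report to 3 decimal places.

k_gold ≈ 10.913

Break-even investment rate: n + δ = 0.01 + 0.053 = 0.063.
At the golden rule the marginal product of capital equals n+δ: 0.32·k^(0.32−1) = 0.063. Solving, k_gold = (0.32/0.063)^(1/0.68) ≈ 10.9133.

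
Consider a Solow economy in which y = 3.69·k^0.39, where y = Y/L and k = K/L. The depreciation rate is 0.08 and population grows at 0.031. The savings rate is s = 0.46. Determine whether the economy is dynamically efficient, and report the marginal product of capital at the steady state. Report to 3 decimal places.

Capital per worker breaks even when investment replaces (n + δ)·k; here n + δ = 0.111.
Steady-state k*: s·A·k^0.39 = 0.111·k gives k* = (0.46·3.69/0.111)^(1/0.61) ≈ 87.4460.
MPK = 0.39·3.69·87.4460^(-0.61) ≈ 0.0941.
MPK < n+δ = 0.111, so the economy is dynamically inefficient (over-saving).

dynamically inefficient; MPK ≈ 0.094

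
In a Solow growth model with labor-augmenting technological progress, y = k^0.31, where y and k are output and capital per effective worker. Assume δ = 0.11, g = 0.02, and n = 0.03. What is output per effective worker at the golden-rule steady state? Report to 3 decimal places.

n + g + δ = 0.03 + 0.02 + 0.11 = 0.16.
Golden rule sets MPK = n+g+δ: 0.31·k^(0.31−1) = 0.16, so k_gold = (0.31/0.16)^(1/0.69) ≈ 2.6079.
Output: y_gold = k_gold^0.31 = 2.6079^0.31 ≈ 1.3460.

y_gold ≈ 1.346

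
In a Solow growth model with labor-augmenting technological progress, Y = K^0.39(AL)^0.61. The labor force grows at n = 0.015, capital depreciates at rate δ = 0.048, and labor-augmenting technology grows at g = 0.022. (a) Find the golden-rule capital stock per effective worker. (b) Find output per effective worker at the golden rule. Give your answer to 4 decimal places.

(a) k_gold ≈ 12.1525; (b) y_gold ≈ 2.6486

Capital per effective worker breaks even when investment replaces (n + g + δ)·k; here n + g + δ = 0.085.
Golden rule sets MPK = n+g+δ: 0.39·k^(0.39−1) = 0.085, so k_gold = (0.39/0.085)^(1/0.61) ≈ 12.1525.
y_gold = 12.1525^0.39 ≈ 2.6486.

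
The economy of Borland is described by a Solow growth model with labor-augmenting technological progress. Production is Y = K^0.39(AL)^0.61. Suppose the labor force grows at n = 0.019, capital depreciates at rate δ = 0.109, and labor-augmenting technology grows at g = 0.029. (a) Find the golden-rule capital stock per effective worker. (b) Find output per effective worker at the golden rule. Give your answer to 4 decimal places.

(a) k_gold ≈ 4.4444; (b) y_gold ≈ 1.7891

The effective depreciation rate is n + g + δ = 0.019 + 0.029 + 0.109 = 0.157.
Golden rule sets MPK = n+g+δ: 0.39·k^(0.39−1) = 0.157, so k_gold = (0.39/0.157)^(1/0.61) ≈ 4.4444.
y_gold = 4.4444^0.39 ≈ 1.7891.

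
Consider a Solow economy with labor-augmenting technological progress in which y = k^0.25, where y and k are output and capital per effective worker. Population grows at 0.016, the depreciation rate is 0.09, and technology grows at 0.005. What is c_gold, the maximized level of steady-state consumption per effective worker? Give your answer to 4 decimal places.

c_gold ≈ 0.9831

The effective depreciation rate is n + g + δ = 0.016 + 0.005 + 0.09 = 0.111.
Maximizing c = f(k) − (n+g+δ)·k gives f'(k) = n+g+δ, i.e. 0.25·k^(0.25−1) = 0.111, so k_gold = (0.25/0.111)^(1/0.75) ≈ 2.9523.
y_gold = 2.9523^0.25 ≈ 1.3108.
c_gold = y_gold − (n+g+δ)·k_gold = 1.3108 − 0.111·2.9523 ≈ 0.9831.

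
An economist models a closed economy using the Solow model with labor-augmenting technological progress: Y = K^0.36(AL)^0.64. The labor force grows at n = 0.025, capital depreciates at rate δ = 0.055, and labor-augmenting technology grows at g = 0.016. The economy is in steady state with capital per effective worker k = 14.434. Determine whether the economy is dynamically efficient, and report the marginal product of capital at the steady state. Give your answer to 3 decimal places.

n + g + δ = 0.025 + 0.016 + 0.055 = 0.096.
MPK = 0.36·k^(0.36−1) = 0.36·14.434^(-0.64) ≈ 0.0652.
MPK < 0.096, so the economy is dynamically inefficient (over-saving).

dynamically inefficient; MPK ≈ 0.065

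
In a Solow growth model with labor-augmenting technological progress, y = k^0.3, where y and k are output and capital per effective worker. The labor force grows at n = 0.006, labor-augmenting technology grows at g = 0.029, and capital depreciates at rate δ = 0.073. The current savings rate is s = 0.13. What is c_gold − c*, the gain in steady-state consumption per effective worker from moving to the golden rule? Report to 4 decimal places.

n + g + δ = 0.006 + 0.029 + 0.073 = 0.108.
Current steady state (s = 0.13): k* = (0.13/0.108)^(1/0.7) ≈ 1.3033, y* = 1.3033^0.3 ≈ 1.0827, c* = (1−0.13)·1.0827 ≈ 0.9419.
At the golden rule the marginal product of capital equals n+g+δ: 0.3·k^(0.3−1) = 0.108. Solving, k_gold = (0.3/0.108)^(1/0.7) ≈ 4.3038.
y_gold = 4.3038^0.3 ≈ 1.5494, c_gold = y_gold − 0.108·k_gold ≈ 1.0846.
Gain: Δc = 1.0846 − 0.9419 ≈ 0.1426.

Δc ≈ 0.1426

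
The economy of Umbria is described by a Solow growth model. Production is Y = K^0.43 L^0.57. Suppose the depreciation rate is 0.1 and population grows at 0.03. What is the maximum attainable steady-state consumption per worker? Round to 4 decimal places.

Capital per worker breaks even when investment replaces (n + δ)·k; here n + δ = 0.13.
Golden rule sets MPK = n+δ: 0.43·k^(0.43−1) = 0.13, so k_gold = (0.43/0.13)^(1/0.57) ≈ 8.1554.
y_gold = 8.1554^0.43 ≈ 2.4656.
c_gold = y_gold − (n+δ)·k_gold = 2.4656 − 0.13·8.1554 ≈ 1.4054.

c_gold ≈ 1.4054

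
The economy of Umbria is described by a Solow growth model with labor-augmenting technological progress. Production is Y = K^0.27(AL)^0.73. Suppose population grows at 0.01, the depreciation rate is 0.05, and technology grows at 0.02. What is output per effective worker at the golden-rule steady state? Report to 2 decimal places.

Break-even investment rate: n + g + δ = 0.01 + 0.02 + 0.05 = 0.08.
Maximizing c = f(k) − (n+g+δ)·k gives f'(k) = n+g+δ, i.e. 0.27·k^(0.27−1) = 0.08, so k_gold = (0.27/0.08)^(1/0.73) ≈ 5.2925.
Output: y_gold = k_gold^0.27 = 5.2925^0.27 ≈ 1.5682.

y_gold ≈ 1.57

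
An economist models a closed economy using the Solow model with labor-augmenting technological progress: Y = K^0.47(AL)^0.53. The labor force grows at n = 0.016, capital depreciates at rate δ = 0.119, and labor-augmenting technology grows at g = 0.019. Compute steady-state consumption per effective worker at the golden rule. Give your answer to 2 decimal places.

c_gold ≈ 1.43

The effective depreciation rate is n + g + δ = 0.016 + 0.019 + 0.119 = 0.154.
Maximizing c = f(k) − (n+g+δ)·k gives f'(k) = n+g+δ, i.e. 0.47·k^(0.47−1) = 0.154, so k_gold = (0.47/0.154)^(1/0.53) ≈ 8.2091.
y_gold = 8.2091^0.47 ≈ 2.6898.
c_gold = y_gold − (n+g+δ)·k_gold = 2.6898 − 0.154·8.2091 ≈ 1.4256.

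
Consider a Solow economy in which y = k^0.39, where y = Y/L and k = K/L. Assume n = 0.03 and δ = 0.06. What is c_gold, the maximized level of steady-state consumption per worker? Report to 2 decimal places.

The effective depreciation rate is n + δ = 0.03 + 0.06 = 0.09.
Setting f'(k) = n+δ gives 0.39·k^(0.39−1) = 0.09, hence k_gold = (0.39/0.09)^(1/0.61) ≈ 11.0655.
y_gold = 11.0655^0.39 ≈ 2.5536.
c_gold = y_gold − (n+δ)·k_gold = 2.5536 − 0.09·11.0655 ≈ 1.5577.

c_gold ≈ 1.56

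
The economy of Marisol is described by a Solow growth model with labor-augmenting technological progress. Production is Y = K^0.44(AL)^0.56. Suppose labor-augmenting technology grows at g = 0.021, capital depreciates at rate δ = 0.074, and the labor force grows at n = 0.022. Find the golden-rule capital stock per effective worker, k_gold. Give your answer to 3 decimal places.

k_gold ≈ 10.648

Break-even investment rate: n + g + δ = 0.022 + 0.021 + 0.074 = 0.117.
Setting f'(k) = n+g+δ gives 0.44·k^(0.44−1) = 0.117, hence k_gold = (0.44/0.117)^(1/0.56) ≈ 10.6479.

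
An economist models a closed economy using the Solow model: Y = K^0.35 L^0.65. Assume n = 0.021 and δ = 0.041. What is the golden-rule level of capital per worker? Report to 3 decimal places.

k_gold ≈ 14.336

n + δ = 0.021 + 0.041 = 0.062.
At the golden rule the marginal product of capital equals n+δ: 0.35·k^(0.35−1) = 0.062. Solving, k_gold = (0.35/0.062)^(1/0.65) ≈ 14.3359.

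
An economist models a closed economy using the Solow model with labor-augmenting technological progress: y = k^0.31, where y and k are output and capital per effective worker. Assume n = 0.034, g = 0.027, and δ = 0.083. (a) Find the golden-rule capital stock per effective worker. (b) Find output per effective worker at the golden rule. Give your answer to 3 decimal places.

(a) k_gold ≈ 3.038; (b) y_gold ≈ 1.411

n + g + δ = 0.034 + 0.027 + 0.083 = 0.144.
At the golden rule the marginal product of capital equals n+g+δ: 0.31·k^(0.31−1) = 0.144. Solving, k_gold = (0.31/0.144)^(1/0.69) ≈ 3.0381.
y_gold = 3.0381^0.31 ≈ 1.4113.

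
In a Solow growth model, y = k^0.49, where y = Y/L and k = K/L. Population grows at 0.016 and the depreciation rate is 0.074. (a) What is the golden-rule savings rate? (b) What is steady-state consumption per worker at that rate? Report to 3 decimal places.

(a) s_gold = 0.490; (b) c_gold ≈ 2.598

n + δ = 0.016 + 0.074 = 0.09.
For Cobb-Douglas, s_gold equals capital's share: s_gold = 0.49.
Setting f'(k) = n+δ gives 0.49·k^(0.49−1) = 0.09, hence k_gold = (0.49/0.09)^(1/0.51) ≈ 27.7362.
y_gold = 27.7362^0.49 ≈ 5.0944; c_gold = (1−0.49)·y_gold ≈ 2.5981.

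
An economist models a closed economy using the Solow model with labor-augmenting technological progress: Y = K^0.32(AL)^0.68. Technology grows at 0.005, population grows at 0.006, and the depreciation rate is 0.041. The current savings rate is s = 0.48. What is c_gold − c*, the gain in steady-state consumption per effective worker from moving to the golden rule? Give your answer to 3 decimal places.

Δc ≈ 0.119

Break-even investment rate: n + g + δ = 0.006 + 0.005 + 0.041 = 0.052.
Current steady state (s = 0.48): k* = (0.48/0.052)^(1/0.68) ≈ 26.2704, y* = 26.2704^0.32 ≈ 2.8460, c* = (1−0.48)·2.8460 ≈ 1.4799.
At the golden rule the marginal product of capital equals n+g+δ: 0.32·k^(0.32−1) = 0.052. Solving, k_gold = (0.32/0.052)^(1/0.68) ≈ 14.4714.
y_gold = 14.4714^0.32 ≈ 2.3516, c_gold = y_gold − 0.052·k_gold ≈ 1.5991.
Gain: Δc = 1.5991 − 1.4799 ≈ 0.1192.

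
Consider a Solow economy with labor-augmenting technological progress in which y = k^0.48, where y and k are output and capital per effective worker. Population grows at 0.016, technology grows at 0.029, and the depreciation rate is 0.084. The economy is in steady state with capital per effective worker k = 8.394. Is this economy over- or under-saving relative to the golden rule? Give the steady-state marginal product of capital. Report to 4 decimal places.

under-saving; MPK ≈ 0.1588

Break-even investment rate: n + g + δ = 0.016 + 0.029 + 0.084 = 0.129.
MPK = 0.48·k^(0.48−1) = 0.48·8.394^(-0.52) ≈ 0.1588.
MPK > 0.129, so the economy is dynamically efficient (under-saving).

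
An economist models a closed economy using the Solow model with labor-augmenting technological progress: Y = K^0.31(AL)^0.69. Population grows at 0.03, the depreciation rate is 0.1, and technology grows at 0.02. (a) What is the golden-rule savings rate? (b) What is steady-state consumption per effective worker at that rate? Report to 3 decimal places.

(a) s_gold = 0.310; (b) c_gold ≈ 0.956

The effective depreciation rate is n + g + δ = 0.03 + 0.02 + 0.1 = 0.15.
For Cobb-Douglas, s_gold equals capital's share: s_gold = 0.31.
Golden rule sets MPK = n+g+δ: 0.31·k^(0.31−1) = 0.15, so k_gold = (0.31/0.15)^(1/0.69) ≈ 2.8636.
y_gold = 2.8636^0.31 ≈ 1.3856; c_gold = (1−0.31)·y_gold ≈ 0.9561.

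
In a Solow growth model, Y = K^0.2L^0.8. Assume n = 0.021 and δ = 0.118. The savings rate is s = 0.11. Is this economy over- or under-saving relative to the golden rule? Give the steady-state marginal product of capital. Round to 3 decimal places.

under-saving; MPK ≈ 0.253

Break-even investment rate: n + δ = 0.021 + 0.118 = 0.139.
Steady-state k*: s·k^0.2 = 0.139·k gives k* = (0.11/0.139)^(1/0.8) ≈ 0.7464.
MPK = 0.2·0.7464^(-0.8) ≈ 0.2527.
MPK > n+δ = 0.139, so the economy is dynamically efficient (under-saving).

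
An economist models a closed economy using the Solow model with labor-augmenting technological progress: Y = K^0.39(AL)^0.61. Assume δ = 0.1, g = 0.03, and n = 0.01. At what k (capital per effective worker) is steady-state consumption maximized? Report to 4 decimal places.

n + g + δ = 0.01 + 0.03 + 0.1 = 0.14.
At the golden rule the marginal product of capital equals n+g+δ: 0.39·k^(0.39−1) = 0.14. Solving, k_gold = (0.39/0.14)^(1/0.61) ≈ 5.3630.

k_gold ≈ 5.3630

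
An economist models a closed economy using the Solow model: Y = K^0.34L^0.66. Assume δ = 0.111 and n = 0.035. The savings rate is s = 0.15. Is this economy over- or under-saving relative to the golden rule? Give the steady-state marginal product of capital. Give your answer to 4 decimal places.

The effective depreciation rate is n + δ = 0.035 + 0.111 = 0.146.
Steady-state k*: s·k^0.34 = 0.146·k gives k* = (0.15/0.146)^(1/0.66) ≈ 1.0418.
MPK = 0.34·1.0418^(-0.66) ≈ 0.3309.
MPK > n+δ = 0.146, so the economy is dynamically efficient (under-saving).

under-saving; MPK ≈ 0.3309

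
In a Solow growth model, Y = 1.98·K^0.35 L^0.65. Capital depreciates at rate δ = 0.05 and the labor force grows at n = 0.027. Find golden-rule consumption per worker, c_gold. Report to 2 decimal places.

Break-even investment rate: n + δ = 0.027 + 0.05 = 0.077.
Setting f'(k) = n+δ gives 0.35·1.98·k^(0.35−1) = 0.077, hence k_gold = (0.35·1.98/0.077)^(1/0.65) ≈ 29.3809.
y_gold = 1.98·29.3809^0.35 ≈ 6.4638.
c_gold = y_gold − (n+δ)·k_gold = 6.4638 − 0.077·29.3809 ≈ 4.2015.

c_gold ≈ 4.20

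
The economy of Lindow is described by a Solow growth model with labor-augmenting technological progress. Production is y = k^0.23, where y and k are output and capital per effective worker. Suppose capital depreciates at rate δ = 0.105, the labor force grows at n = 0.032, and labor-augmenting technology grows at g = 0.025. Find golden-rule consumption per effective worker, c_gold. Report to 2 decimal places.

c_gold ≈ 0.85

n + g + δ = 0.032 + 0.025 + 0.105 = 0.162.
Setting f'(k) = n+g+δ gives 0.23·k^(0.23−1) = 0.162, hence k_gold = (0.23/0.162)^(1/0.77) ≈ 1.5764.
y_gold = 1.5764^0.23 ≈ 1.1104.
c_gold = y_gold − (n+g+δ)·k_gold = 1.1104 − 0.162·1.5764 ≈ 0.8550.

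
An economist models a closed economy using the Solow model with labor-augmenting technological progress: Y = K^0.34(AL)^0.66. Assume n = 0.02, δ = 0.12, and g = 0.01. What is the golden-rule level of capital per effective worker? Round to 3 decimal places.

Break-even investment rate: n + g + δ = 0.02 + 0.01 + 0.12 = 0.15.
Maximizing c = f(k) − (n+g+δ)·k gives f'(k) = n+g+δ, i.e. 0.34·k^(0.34−1) = 0.15, so k_gold = (0.34/0.15)^(1/0.66) ≈ 3.4551.

k_gold ≈ 3.455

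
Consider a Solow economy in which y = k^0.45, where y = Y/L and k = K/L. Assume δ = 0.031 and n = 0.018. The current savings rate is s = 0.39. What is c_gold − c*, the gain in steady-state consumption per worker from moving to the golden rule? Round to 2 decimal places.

n + δ = 0.018 + 0.031 = 0.049.
Current steady state (s = 0.39): k* = (0.39/0.049)^(1/0.55) ≈ 43.4453, y* = 43.4453^0.45 ≈ 5.4585, c* = (1−0.39)·5.4585 ≈ 3.3297.
Maximizing c = f(k) − (n+δ)·k gives f'(k) = n+δ, i.e. 0.45·k^(0.45−1) = 0.049, so k_gold = (0.45/0.049)^(1/0.55) ≈ 56.3558.
y_gold = 56.3558^0.45 ≈ 6.1365, c_gold = y_gold − 0.049·k_gold ≈ 3.3751.
Gain: Δc = 3.3751 − 3.3297 ≈ 0.0454.

Δc ≈ 0.05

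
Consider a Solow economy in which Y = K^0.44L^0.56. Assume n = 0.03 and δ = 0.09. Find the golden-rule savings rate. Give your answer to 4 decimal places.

The effective depreciation rate is n + δ = 0.03 + 0.09 = 0.12.
At the golden rule MPK = n+δ, and in any Cobb-Douglas steady state s = (n+δ)·k/y = MPK·k/y = capital's share 0.44.

s_gold = 0.4400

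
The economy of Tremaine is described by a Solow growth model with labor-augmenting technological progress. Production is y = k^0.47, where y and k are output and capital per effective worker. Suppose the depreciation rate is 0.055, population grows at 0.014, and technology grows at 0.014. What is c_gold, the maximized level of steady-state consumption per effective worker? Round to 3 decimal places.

c_gold ≈ 2.466

Capital per effective worker breaks even when investment replaces (n + g + δ)·k; here n + g + δ = 0.083.
Setting f'(k) = n+g+δ gives 0.47·k^(0.47−1) = 0.083, hence k_gold = (0.47/0.083)^(1/0.53) ≈ 26.3507.
y_gold = 26.3507^0.47 ≈ 4.6534.
c_gold = y_gold − (n+g+δ)·k_gold = 4.6534 − 0.083·26.3507 ≈ 2.4663.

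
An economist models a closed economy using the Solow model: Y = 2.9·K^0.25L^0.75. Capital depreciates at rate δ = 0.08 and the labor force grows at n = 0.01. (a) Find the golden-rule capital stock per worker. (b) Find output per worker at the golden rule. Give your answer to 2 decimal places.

n + δ = 0.01 + 0.08 = 0.09.
Golden rule sets MPK = n+δ: 0.25·2.9·k^(0.25−1) = 0.09, so k_gold = (0.25·2.9/0.09)^(1/0.75) ≈ 16.1483.
y_gold = 2.9·16.1483^0.25 ≈ 5.8134.

(a) k_gold ≈ 16.15; (b) y_gold ≈ 5.81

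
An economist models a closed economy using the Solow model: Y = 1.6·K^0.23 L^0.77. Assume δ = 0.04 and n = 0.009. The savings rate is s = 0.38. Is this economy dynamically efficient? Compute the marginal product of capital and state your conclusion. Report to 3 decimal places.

dynamically inefficient; MPK ≈ 0.030

n + δ = 0.009 + 0.04 = 0.049.
Steady-state k*: s·A·k^0.23 = 0.049·k gives k* = (0.38·1.6/0.049)^(1/0.77) ≈ 26.3269.
MPK = 0.23·1.6·26.3269^(-0.77) ≈ 0.0297.
MPK < n+δ = 0.049, so the economy is dynamically inefficient (over-saving).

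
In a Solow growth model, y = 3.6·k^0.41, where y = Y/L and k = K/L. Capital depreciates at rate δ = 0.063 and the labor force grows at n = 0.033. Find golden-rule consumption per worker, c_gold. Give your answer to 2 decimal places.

c_gold ≈ 14.19

n + δ = 0.033 + 0.063 = 0.096.
Maximizing c = f(k) − (n+δ)·k gives f'(k) = n+δ, i.e. 0.41·3.6·k^(0.41−1) = 0.096, so k_gold = (0.41·3.6/0.096)^(1/0.59) ≈ 102.6954.
y_gold = 3.6·102.6954^0.41 ≈ 24.0458.
c_gold = y_gold − (n+δ)·k_gold = 24.0458 − 0.096·102.6954 ≈ 14.1870.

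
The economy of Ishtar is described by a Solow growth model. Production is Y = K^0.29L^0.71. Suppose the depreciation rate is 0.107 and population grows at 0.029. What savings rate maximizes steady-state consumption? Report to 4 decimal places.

s_gold = 0.2900

n + δ = 0.029 + 0.107 = 0.136.
At the golden rule MPK = n+δ, and in any Cobb-Douglas steady state s = (n+δ)·k/y = MPK·k/y = capital's share 0.29.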